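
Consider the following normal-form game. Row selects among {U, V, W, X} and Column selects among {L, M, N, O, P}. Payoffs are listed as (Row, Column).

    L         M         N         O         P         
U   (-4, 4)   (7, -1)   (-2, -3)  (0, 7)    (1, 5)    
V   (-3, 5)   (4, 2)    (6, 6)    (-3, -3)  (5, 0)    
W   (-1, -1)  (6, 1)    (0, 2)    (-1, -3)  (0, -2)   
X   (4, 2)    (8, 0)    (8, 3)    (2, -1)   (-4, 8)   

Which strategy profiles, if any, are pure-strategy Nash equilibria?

None

Check mutual best responses: a cell is a NE iff neither player can gain by unilaterally deviating.
Row's best responses — vs L: X (payoff 4); vs M: X (payoff 8); vs N: X (payoff 8); vs O: X (payoff 2); vs P: V (payoff 5).
Column's best responses — vs U: O (payoff 7); vs V: N (payoff 6); vs W: N (payoff 2); vs X: P (payoff 8).
No cell has both players best-responding. For instance, Row's best reply to N is X, but against X Column prefers P over N.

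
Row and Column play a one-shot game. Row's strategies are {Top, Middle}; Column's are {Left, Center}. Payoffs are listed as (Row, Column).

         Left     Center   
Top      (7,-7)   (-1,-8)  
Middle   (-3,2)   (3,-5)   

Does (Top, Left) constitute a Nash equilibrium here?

Yes

Holding Column at Left: Row gets 7 from Top, versus -3 from Middle. No profitable deviation for Row.
Holding Row at Top: Column gets -7 from Left, versus -8 from Center. No profitable deviation for Column either.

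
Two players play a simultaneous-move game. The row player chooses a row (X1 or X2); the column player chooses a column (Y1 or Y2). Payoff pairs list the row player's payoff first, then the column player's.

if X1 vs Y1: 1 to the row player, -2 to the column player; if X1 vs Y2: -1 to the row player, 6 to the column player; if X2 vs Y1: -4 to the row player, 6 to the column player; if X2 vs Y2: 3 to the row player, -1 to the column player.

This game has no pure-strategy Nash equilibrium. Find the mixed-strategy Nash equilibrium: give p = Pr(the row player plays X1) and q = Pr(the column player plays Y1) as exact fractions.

In a mixed NE each player is indifferent between their pure strategies, so the opponent's mix sets the indifference.
The column player indifferent between Y1 and Y2: p·(-2) + (1−p)·6 = p·6 + (1−p)·(-1) ⟹ 6 + (-8)p = (-1) + 7p ⟹ p = 7/15.
The row player indifferent between X1 and X2: q·1 + (1−q)·(-1) = q·(-4) + (1−q)·3 ⟹ (-1) + 2q = 3 + (-7)q ⟹ q = 4/9.

p = 7/15, q = 4/9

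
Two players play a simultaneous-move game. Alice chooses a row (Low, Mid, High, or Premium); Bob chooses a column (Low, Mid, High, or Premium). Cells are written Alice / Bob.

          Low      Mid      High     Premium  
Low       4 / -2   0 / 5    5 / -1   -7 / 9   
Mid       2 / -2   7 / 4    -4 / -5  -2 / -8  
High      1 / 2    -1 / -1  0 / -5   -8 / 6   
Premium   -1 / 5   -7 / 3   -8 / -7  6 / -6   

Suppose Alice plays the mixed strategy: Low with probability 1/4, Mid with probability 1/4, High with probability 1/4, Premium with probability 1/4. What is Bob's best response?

Bob's best reply maximizes expected payoff against the mix.
Low: (1/4)·(-2) + (1/4)·(-2) + (1/4)·2 + (1/4)·5 = 3/4
Mid: (1/4)·5 + (1/4)·4 + (1/4)·(-1) + (1/4)·3 = 11/4
High: (1/4)·(-1) + (1/4)·(-5) + (1/4)·(-5) + (1/4)·(-7) = -9/2
Premium: (1/4)·9 + (1/4)·(-8) + (1/4)·6 + (1/4)·(-6) = 1/4
Highest expected payoff is 11/4, from Mid.

Mid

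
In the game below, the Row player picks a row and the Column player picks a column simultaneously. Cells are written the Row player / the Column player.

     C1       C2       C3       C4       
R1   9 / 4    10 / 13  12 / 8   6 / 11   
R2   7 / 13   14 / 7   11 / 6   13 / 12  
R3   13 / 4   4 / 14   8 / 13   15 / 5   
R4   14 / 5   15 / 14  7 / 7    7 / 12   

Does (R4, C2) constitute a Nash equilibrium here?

Holding the Column player at C2: the Row player gets 15 from R4, versus 10 from R1, 14 from R2, 4 from R3. No profitable deviation for the Row player.
Holding the Row player at R4: the Column player gets 14 from C2, versus 5 from C1, 7 from C3, 12 from C4. No profitable deviation for the Column player either.

Yes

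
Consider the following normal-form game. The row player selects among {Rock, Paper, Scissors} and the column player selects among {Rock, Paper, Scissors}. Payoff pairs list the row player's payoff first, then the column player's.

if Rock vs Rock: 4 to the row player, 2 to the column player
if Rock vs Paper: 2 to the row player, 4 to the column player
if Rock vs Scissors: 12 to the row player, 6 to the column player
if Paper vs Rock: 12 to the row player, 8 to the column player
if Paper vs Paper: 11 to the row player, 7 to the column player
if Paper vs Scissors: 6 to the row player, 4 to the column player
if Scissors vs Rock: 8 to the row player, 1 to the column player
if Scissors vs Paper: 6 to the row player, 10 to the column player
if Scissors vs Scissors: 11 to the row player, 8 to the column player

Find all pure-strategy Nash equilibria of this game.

(Rock, Scissors) and (Paper, Rock)

A profile is a Nash equilibrium when each player is best-responding to the other.
The row player's best responses — vs Rock: Paper (payoff 12); vs Paper: Paper (payoff 11); vs Scissors: Rock (payoff 12).
The column player's best responses — vs Rock: Scissors (payoff 6); vs Paper: Rock (payoff 8); vs Scissors: Paper (payoff 10).
Mutual best responses occur at (Rock, Scissors) and (Paper, Rock); at each, neither player gains by switching.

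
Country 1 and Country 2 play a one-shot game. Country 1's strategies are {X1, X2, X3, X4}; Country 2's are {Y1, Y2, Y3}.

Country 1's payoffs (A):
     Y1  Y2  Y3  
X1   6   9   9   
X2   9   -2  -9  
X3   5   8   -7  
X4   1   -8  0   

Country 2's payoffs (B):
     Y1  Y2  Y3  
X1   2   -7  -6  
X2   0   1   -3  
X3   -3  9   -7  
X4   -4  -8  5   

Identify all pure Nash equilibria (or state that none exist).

None

Check mutual best responses: a cell is a NE iff neither player can gain by unilaterally deviating.
Country 1's best responses — vs Y1: X2 (payoff 9); vs Y2: X1 (payoff 9); vs Y3: X1 (payoff 9).
Country 2's best responses — vs X1: Y1 (payoff 2); vs X2: Y2 (payoff 1); vs X3: Y2 (payoff 9); vs X4: Y3 (payoff 5).
No cell has both players best-responding. For instance, Country 1's best reply to Y2 is X1, but against X1 Country 2 prefers Y1 over Y2.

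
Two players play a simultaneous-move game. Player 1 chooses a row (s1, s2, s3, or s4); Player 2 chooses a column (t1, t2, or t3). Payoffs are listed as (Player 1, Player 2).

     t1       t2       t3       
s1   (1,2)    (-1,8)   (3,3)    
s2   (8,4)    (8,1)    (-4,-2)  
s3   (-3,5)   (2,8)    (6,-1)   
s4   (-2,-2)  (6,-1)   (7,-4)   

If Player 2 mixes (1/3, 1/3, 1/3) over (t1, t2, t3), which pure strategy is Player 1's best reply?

Compute Player 1's expected payoff from each pure strategy against the given mix.
s1: (1/3)·1 + (1/3)·(-1) + (1/3)·3 = 1
s2: (1/3)·8 + (1/3)·8 + (1/3)·(-4) = 4
s3: (1/3)·(-3) + (1/3)·2 + (1/3)·6 = 5/3
s4: (1/3)·(-2) + (1/3)·6 + (1/3)·7 = 11/3
Highest expected payoff is 4, from s2.

s2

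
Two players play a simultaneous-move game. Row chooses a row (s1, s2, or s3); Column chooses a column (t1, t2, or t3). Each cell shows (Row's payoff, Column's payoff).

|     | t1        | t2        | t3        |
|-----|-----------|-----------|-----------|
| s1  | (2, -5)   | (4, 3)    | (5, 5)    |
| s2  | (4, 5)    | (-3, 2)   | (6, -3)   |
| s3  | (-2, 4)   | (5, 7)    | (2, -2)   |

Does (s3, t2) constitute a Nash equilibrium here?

Holding Column at t2: Row gets 5 from s3, versus 4 from s1, -3 from s2. No profitable deviation for Row.
Holding Row at s3: Column gets 7 from t2, versus 4 from t1, -2 from t3. No profitable deviation for Column either.

Yes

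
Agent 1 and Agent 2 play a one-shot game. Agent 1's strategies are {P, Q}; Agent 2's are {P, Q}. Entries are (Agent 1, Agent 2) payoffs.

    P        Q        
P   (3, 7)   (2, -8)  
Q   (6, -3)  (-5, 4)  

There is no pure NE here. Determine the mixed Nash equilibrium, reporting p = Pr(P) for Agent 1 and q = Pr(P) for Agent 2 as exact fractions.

p = 7/22, q = 7/10

Each player's mixing probability is pinned down by making the *other* player indifferent.
Agent 2 indifferent between P and Q: p·7 + (1−p)·(-3) = p·(-8) + (1−p)·4 ⟹ (-3) + 10p = 4 + (-12)p ⟹ p = 7/22.
Agent 1 indifferent between P and Q: q·3 + (1−q)·2 = q·6 + (1−q)·(-5) ⟹ 2 + 1q = (-5) + 11q ⟹ q = 7/10.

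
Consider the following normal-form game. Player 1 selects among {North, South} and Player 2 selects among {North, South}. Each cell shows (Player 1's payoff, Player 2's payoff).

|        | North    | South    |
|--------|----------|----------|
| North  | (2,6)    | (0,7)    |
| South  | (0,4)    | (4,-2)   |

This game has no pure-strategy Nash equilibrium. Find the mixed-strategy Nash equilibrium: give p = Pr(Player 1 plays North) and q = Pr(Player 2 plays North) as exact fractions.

p = 6/7, q = 2/3

In a mixed NE each player is indifferent between their pure strategies, so the opponent's mix sets the indifference.
Player 2 indifferent between North and South: p·6 + (1−p)·4 = p·7 + (1−p)·(-2) ⟹ 4 + 2p = (-2) + 9p ⟹ p = 6/7.
Player 1 indifferent between North and South: q·2 + (1−q)·0 = q·0 + (1−q)·4 ⟹ 0 + 2q = 4 + (-4)q ⟹ q = 2/3.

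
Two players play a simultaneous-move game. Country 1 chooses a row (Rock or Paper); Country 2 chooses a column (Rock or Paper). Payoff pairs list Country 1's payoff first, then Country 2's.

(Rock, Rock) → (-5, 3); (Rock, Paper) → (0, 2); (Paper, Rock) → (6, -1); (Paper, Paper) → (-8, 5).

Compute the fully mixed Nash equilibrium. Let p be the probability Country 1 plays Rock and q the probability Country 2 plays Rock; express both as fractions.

p = 6/7, q = 8/19

In a mixed NE each player is indifferent between their pure strategies, so the opponent's mix sets the indifference.
Country 2 indifferent between Rock and Paper: p·3 + (1−p)·(-1) = p·2 + (1−p)·5 ⟹ (-1) + 4p = 5 + (-3)p ⟹ p = 6/7.
Country 1 indifferent between Rock and Paper: q·(-5) + (1−q)·0 = q·6 + (1−q)·(-8) ⟹ 0 + (-5)q = (-8) + 14q ⟹ q = 8/19.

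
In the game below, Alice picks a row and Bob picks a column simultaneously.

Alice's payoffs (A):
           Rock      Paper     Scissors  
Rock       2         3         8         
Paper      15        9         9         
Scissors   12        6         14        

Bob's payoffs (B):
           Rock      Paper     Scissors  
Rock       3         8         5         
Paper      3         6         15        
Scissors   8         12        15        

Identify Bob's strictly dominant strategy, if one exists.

No strictly dominant strategy

A strategy is strictly dominant if it gives Bob a strictly higher payoff than every other strategy, against every choice by the opponent.
Rock is not dominant: against Rock, Paper gives 8 > 3.
Paper is not dominant: against Paper, Scissors gives 15 > 6.
Scissors is not dominant: against Rock, Paper gives 8 > 5.
No single strategy is best against every opponent action.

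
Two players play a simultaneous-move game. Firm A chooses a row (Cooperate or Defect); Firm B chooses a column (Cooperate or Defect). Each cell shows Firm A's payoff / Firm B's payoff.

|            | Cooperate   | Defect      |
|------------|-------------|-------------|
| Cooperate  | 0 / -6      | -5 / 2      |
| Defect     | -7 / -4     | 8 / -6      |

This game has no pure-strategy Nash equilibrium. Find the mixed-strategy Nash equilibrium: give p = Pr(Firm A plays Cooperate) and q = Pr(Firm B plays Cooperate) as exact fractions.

p = 1/5, q = 13/20

In a mixed NE each player is indifferent between their pure strategies, so the opponent's mix sets the indifference.
Firm B indifferent between Cooperate and Defect: p·(-6) + (1−p)·(-4) = p·2 + (1−p)·(-6) ⟹ (-4) + (-2)p = (-6) + 8p ⟹ p = 1/5.
Firm A indifferent between Cooperate and Defect: q·0 + (1−q)·(-5) = q·(-7) + (1−q)·8 ⟹ (-5) + 5q = 8 + (-15)q ⟹ q = 13/20.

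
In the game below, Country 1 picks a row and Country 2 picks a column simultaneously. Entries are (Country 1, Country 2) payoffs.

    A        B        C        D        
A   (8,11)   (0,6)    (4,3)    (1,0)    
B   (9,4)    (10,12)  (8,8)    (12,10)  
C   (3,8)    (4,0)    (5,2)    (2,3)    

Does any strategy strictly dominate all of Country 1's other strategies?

B

Check whether one of Country 1's strategies beats all alternatives regardless of what the opponent does.
B strictly dominates: vs A: 9 > each of {8, 3}; vs B: 10 > each of {0, 4}; vs C: 8 > each of {4, 5}; vs D: 12 > each of {1, 2}.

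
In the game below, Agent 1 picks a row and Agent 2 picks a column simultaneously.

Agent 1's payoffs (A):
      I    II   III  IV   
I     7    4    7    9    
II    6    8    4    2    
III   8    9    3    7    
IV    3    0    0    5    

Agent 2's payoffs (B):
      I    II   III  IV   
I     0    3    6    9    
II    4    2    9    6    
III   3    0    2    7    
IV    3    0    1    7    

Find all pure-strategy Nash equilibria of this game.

(I, IV)

Find each player's best response to every opponent strategy; NE are the intersections.
Agent 1's best responses — vs I: III (payoff 8); vs II: III (payoff 9); vs III: I (payoff 7); vs IV: I (payoff 9).
Agent 2's best responses — vs I: IV (payoff 9); vs II: III (payoff 9); vs III: IV (payoff 7); vs IV: IV (payoff 7).
The only mutual best response is (I, IV); neither player gains by switching there.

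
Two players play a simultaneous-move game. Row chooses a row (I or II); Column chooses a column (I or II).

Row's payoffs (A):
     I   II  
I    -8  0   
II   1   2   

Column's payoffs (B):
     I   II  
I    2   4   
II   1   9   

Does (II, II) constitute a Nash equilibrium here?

Yes

Holding Column at II: Row gets 2 from II, versus 0 from I. No profitable deviation for Row.
Holding Row at II: Column gets 9 from II, versus 1 from I. No profitable deviation for Column either.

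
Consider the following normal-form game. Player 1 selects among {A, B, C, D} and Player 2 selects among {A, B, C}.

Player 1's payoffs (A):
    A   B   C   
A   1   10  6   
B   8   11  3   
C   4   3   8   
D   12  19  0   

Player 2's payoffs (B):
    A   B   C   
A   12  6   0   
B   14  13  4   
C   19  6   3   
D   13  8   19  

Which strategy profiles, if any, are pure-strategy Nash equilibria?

None

A profile is a Nash equilibrium when each player is best-responding to the other.
Player 1's best responses — vs A: D (payoff 12); vs B: D (payoff 19); vs C: C (payoff 8).
Player 2's best responses — vs A: A (payoff 12); vs B: A (payoff 14); vs C: A (payoff 19); vs D: C (payoff 19).
No cell has both players best-responding. For instance, Player 1's best reply to C is C, but against C Player 2 prefers A over C.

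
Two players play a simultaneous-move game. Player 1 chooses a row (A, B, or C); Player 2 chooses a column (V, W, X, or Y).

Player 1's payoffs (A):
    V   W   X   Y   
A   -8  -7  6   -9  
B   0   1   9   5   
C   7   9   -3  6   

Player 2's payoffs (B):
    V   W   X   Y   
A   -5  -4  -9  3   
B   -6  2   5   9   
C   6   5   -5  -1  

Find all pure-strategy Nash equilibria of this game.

(C, V)

Find each player's best response to every opponent strategy; NE are the intersections.
Player 1's best responses — vs V: C (payoff 7); vs W: C (payoff 9); vs X: B (payoff 9); vs Y: C (payoff 6).
Player 2's best responses — vs A: Y (payoff 3); vs B: Y (payoff 9); vs C: V (payoff 6).
The only mutual best response is (C, V); neither player gains by switching there.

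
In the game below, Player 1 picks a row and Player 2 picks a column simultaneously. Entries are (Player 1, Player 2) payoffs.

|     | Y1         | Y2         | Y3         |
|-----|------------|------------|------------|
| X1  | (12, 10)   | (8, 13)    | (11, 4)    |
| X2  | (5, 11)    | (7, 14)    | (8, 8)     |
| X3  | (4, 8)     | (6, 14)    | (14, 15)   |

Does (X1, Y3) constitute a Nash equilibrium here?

No

Holding Player 2 at Y3: Player 1 gets 11 from X1 but could get 14 by switching to X3. Player 1 has a profitable deviation.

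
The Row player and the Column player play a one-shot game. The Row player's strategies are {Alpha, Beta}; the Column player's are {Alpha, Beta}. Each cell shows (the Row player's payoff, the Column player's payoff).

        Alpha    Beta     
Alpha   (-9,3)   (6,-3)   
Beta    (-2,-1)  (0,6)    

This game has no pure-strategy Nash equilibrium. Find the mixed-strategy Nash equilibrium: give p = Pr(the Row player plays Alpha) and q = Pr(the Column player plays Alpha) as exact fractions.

p = 7/13, q = 6/13

In a mixed NE each player is indifferent between their pure strategies, so the opponent's mix sets the indifference.
The Column player indifferent between Alpha and Beta: p·3 + (1−p)·(-1) = p·(-3) + (1−p)·6 ⟹ (-1) + 4p = 6 + (-9)p ⟹ p = 7/13.
The Row player indifferent between Alpha and Beta: q·(-9) + (1−q)·6 = q·(-2) + (1−q)·0 ⟹ 6 + (-15)q = 0 + (-2)q ⟹ q = 6/13.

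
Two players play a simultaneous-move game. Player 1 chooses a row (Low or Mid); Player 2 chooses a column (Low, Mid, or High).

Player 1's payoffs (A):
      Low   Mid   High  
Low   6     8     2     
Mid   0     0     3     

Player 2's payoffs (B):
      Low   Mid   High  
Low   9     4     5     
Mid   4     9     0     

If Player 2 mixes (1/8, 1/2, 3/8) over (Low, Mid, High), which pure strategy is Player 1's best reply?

Low

Player 1's best reply maximizes expected payoff against the mix.
Low: (1/8)·6 + (1/2)·8 + (3/8)·2 = 11/2
Mid: (1/8)·0 + (1/2)·0 + (3/8)·3 = 9/8
Highest expected payoff is 11/2, from Low.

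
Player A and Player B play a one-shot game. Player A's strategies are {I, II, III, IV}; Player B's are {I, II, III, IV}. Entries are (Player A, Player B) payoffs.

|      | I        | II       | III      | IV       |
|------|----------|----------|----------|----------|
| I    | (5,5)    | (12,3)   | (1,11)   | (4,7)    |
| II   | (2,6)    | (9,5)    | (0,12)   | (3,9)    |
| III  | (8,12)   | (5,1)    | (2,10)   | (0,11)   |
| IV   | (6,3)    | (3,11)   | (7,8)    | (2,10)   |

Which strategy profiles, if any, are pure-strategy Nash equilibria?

Find each player's best response to every opponent strategy; NE are the intersections.
Player A's best responses — vs I: III (payoff 8); vs II: I (payoff 12); vs III: IV (payoff 7); vs IV: I (payoff 4).
Player B's best responses — vs I: III (payoff 11); vs II: III (payoff 12); vs III: I (payoff 12); vs IV: II (payoff 11).
The only mutual best response is (III, I); neither player gains by switching there.

(III, I)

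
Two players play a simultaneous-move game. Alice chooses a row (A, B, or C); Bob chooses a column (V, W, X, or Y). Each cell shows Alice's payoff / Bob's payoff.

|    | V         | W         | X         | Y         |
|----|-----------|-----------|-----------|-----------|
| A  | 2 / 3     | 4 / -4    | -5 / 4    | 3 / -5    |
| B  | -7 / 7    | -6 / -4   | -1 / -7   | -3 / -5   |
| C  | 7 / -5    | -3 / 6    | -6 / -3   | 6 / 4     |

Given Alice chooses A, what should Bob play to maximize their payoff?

X

With Alice fixed at A, Bob's payoffs are: V → 3, W → -4, X → 4, Y → -5.
The maximum is 4, achieved by X.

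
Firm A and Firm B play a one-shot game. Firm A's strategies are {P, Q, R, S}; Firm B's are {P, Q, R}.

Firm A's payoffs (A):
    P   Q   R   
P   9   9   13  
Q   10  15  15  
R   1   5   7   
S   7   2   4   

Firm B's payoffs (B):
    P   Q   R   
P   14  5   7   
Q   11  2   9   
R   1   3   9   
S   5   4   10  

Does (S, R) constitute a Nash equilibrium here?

Holding Firm B at R: Firm A gets 4 from S but could get 15 by switching to Q. Firm A has a profitable deviation.

No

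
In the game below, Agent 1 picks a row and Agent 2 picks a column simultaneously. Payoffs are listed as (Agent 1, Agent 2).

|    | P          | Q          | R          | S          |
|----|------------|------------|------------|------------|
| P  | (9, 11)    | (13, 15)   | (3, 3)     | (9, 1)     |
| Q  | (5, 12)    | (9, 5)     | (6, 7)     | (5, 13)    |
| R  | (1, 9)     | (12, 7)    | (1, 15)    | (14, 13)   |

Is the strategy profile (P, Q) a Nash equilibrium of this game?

Holding Agent 2 at Q: Agent 1 gets 13 from P, versus 9 from Q, 12 from R. No profitable deviation for Agent 1.
Holding Agent 1 at P: Agent 2 gets 15 from Q, versus 11 from P, 3 from R, 1 from S. No profitable deviation for Agent 2 either.

Yes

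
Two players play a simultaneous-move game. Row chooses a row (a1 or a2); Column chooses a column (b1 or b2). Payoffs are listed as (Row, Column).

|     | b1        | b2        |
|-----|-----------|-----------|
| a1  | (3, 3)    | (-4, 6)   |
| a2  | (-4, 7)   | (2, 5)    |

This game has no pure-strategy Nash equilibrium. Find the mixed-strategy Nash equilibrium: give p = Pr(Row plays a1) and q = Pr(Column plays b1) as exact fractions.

Each player's mixing probability is pinned down by making the *other* player indifferent.
Column indifferent between b1 and b2: p·3 + (1−p)·7 = p·6 + (1−p)·5 ⟹ 7 + (-4)p = 5 + 1p ⟹ p = 2/5.
Row indifferent between a1 and a2: q·3 + (1−q)·(-4) = q·(-4) + (1−q)·2 ⟹ (-4) + 7q = 2 + (-6)q ⟹ q = 6/13.

p = 2/5, q = 6/13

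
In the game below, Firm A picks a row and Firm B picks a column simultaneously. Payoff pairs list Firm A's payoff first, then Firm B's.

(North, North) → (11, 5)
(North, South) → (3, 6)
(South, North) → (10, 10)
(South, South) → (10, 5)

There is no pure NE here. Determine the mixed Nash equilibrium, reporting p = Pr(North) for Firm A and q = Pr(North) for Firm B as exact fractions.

Each player's mixing probability is pinned down by making the *other* player indifferent.
Firm B indifferent between North and South: p·5 + (1−p)·10 = p·6 + (1−p)·5 ⟹ 10 + (-5)p = 5 + 1p ⟹ p = 5/6.
Firm A indifferent between North and South: q·11 + (1−q)·3 = q·10 + (1−q)·10 ⟹ 3 + 8q = 10 + 0q ⟹ q = 7/8.

p = 5/6, q = 7/8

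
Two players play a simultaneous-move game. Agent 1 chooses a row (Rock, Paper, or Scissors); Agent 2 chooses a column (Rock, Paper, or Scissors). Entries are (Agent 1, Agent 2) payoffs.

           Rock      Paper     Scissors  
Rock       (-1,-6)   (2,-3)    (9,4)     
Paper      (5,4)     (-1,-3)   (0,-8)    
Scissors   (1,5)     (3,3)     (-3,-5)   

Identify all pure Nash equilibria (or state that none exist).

(Rock, Scissors) and (Paper, Rock)

A profile is a Nash equilibrium when each player is best-responding to the other.
Agent 1's best responses — vs Rock: Paper (payoff 5); vs Paper: Scissors (payoff 3); vs Scissors: Rock (payoff 9).
Agent 2's best responses — vs Rock: Scissors (payoff 4); vs Paper: Rock (payoff 4); vs Scissors: Rock (payoff 5).
Mutual best responses occur at (Rock, Scissors) and (Paper, Rock); at each, neither player gains by switching.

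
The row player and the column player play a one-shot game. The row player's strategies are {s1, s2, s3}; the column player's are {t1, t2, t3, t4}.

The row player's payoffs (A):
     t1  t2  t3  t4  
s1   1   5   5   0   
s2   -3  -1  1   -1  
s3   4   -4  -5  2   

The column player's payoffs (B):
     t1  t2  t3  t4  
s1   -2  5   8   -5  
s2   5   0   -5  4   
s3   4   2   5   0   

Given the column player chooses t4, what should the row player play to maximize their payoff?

With the column player fixed at t4, the row player's payoffs are: s1 → 0, s2 → -1, s3 → 2.
The maximum is 2, achieved by s3.

s3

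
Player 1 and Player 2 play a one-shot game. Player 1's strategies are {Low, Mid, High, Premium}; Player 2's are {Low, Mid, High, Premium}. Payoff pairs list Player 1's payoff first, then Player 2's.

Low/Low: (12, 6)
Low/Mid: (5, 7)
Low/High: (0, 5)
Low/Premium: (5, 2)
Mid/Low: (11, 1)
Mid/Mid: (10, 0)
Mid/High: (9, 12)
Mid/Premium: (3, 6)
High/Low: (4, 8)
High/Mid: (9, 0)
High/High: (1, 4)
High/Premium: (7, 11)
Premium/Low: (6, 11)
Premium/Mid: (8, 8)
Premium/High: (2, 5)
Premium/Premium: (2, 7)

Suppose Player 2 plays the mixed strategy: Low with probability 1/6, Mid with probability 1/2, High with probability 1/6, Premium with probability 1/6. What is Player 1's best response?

Mid

Compute Player 1's expected payoff from each pure strategy against the given mix.
Low: (1/6)·12 + (1/2)·5 + (1/6)·0 + (1/6)·5 = 16/3
Mid: (1/6)·11 + (1/2)·10 + (1/6)·9 + (1/6)·3 = 53/6
High: (1/6)·4 + (1/2)·9 + (1/6)·1 + (1/6)·7 = 13/2
Premium: (1/6)·6 + (1/2)·8 + (1/6)·2 + (1/6)·2 = 17/3
Highest expected payoff is 53/6, from Mid.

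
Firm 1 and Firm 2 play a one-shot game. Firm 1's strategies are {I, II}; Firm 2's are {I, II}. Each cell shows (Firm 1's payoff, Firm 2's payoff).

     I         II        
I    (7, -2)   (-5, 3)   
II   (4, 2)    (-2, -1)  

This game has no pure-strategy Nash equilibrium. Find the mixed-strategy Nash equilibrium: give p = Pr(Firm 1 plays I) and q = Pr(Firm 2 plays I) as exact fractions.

p = 3/8, q = 1/2

In a mixed NE each player is indifferent between their pure strategies, so the opponent's mix sets the indifference.
Firm 2 indifferent between I and II: p·(-2) + (1−p)·2 = p·3 + (1−p)·(-1) ⟹ 2 + (-4)p = (-1) + 4p ⟹ p = 3/8.
Firm 1 indifferent between I and II: q·7 + (1−q)·(-5) = q·4 + (1−q)·(-2) ⟹ (-5) + 12q = (-2) + 6q ⟹ q = 1/2.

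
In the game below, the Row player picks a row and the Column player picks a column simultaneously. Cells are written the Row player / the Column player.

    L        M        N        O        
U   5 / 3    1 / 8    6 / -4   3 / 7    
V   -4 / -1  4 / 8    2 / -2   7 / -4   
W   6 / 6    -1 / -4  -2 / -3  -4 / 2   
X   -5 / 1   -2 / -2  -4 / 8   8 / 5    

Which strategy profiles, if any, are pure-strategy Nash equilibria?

Check mutual best responses: a cell is a NE iff neither player can gain by unilaterally deviating.
The Row player's best responses — vs L: W (payoff 6); vs M: V (payoff 4); vs N: U (payoff 6); vs O: X (payoff 8).
The Column player's best responses — vs U: M (payoff 8); vs V: M (payoff 8); vs W: L (payoff 6); vs X: N (payoff 8).
Mutual best responses occur at (V, M) and (W, L); at each, neither player gains by switching.

(V, M) and (W, L)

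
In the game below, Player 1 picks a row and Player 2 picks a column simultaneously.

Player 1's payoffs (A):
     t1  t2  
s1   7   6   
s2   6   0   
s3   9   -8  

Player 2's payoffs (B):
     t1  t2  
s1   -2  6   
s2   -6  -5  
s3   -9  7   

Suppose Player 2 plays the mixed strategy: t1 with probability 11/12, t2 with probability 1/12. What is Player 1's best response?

s3

Compute Player 1's expected payoff from each pure strategy against the given mix.
s1: (11/12)·7 + (1/12)·6 = 83/12
s2: (11/12)·6 + (1/12)·0 = 11/2
s3: (11/12)·9 + (1/12)·(-8) = 91/12
Highest expected payoff is 91/12, from s3.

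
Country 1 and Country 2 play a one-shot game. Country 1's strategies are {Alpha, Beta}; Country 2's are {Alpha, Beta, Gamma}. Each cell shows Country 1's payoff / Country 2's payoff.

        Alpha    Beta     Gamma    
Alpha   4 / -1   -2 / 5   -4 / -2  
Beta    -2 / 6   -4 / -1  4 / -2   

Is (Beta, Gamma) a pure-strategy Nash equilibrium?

Holding Country 2 at Gamma: Country 1 gets 4 from Beta, versus -4 from Alpha. No profitable deviation for Country 1.
Holding Country 1 at Beta: Country 2 gets -2 from Gamma but could get 6 by switching to Alpha. Country 2 has a profitable deviation.

No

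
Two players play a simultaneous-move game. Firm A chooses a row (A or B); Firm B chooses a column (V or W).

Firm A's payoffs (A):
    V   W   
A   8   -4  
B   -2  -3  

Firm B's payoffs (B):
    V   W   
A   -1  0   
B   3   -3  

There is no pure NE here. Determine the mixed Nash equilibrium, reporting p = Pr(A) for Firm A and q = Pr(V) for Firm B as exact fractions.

Each player's mixing probability is pinned down by making the *other* player indifferent.
Firm B indifferent between V and W: p·(-1) + (1−p)·3 = p·0 + (1−p)·(-3) ⟹ 3 + (-4)p = (-3) + 3p ⟹ p = 6/7.
Firm A indifferent between A and B: q·8 + (1−q)·(-4) = q·(-2) + (1−q)·(-3) ⟹ (-4) + 12q = (-3) + 1q ⟹ q = 1/11.

p = 6/7, q = 1/11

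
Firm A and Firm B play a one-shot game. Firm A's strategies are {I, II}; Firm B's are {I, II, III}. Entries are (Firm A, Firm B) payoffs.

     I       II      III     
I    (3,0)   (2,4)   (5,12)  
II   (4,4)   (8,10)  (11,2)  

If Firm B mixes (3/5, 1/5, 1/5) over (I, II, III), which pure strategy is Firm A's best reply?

Compute Firm A's expected payoff from each pure strategy against the given mix.
I: (3/5)·3 + (1/5)·2 + (1/5)·5 = 16/5
II: (3/5)·4 + (1/5)·8 + (1/5)·11 = 31/5
Highest expected payoff is 31/5, from II.

II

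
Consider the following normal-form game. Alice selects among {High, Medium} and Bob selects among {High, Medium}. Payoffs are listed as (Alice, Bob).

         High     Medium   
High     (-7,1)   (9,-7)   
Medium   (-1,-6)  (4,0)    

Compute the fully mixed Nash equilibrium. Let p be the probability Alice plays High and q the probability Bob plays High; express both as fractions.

p = 3/7, q = 5/11

In a mixed NE each player is indifferent between their pure strategies, so the opponent's mix sets the indifference.
Bob indifferent between High and Medium: p·1 + (1−p)·(-6) = p·(-7) + (1−p)·0 ⟹ (-6) + 7p = 0 + (-7)p ⟹ p = 3/7.
Alice indifferent between High and Medium: q·(-7) + (1−q)·9 = q·(-1) + (1−q)·4 ⟹ 9 + (-16)q = 4 + (-5)q ⟹ q = 5/11.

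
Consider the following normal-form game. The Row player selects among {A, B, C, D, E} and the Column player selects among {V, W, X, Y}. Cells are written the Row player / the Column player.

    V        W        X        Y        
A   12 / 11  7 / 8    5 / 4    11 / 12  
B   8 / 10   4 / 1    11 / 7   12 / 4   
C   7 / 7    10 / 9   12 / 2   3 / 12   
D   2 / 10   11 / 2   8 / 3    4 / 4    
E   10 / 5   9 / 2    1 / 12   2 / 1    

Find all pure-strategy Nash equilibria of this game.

Check mutual best responses: a cell is a NE iff neither player can gain by unilaterally deviating.
The Row player's best responses — vs V: A (payoff 12); vs W: D (payoff 11); vs X: C (payoff 12); vs Y: B (payoff 12).
The Column player's best responses — vs A: Y (payoff 12); vs B: V (payoff 10); vs C: Y (payoff 12); vs D: V (payoff 10); vs E: X (payoff 12).
No cell has both players best-responding. For instance, the Row player's best reply to W is D, but against D the Column player prefers V over W.

No pure-strategy Nash equilibrium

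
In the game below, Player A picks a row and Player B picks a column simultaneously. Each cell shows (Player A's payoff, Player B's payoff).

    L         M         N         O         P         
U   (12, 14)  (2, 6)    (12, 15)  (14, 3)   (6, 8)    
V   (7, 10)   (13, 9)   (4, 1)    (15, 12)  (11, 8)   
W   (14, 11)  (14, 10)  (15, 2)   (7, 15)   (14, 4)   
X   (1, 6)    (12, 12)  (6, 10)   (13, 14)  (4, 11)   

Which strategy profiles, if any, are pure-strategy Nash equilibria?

Check mutual best responses: a cell is a NE iff neither player can gain by unilaterally deviating.
Player A's best responses — vs L: W (payoff 14); vs M: W (payoff 14); vs N: W (payoff 15); vs O: V (payoff 15); vs P: W (payoff 14).
Player B's best responses — vs U: N (payoff 15); vs V: O (payoff 12); vs W: O (payoff 15); vs X: O (payoff 14).
The only mutual best response is (V, O); neither player gains by switching there.

(V, O)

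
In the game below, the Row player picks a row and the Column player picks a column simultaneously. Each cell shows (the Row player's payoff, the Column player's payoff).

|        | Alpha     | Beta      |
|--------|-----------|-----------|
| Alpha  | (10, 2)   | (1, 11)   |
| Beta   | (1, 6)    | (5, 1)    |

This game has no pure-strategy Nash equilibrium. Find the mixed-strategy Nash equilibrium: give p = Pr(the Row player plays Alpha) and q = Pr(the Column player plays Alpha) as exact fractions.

In a mixed NE each player is indifferent between their pure strategies, so the opponent's mix sets the indifference.
The Column player indifferent between Alpha and Beta: p·2 + (1−p)·6 = p·11 + (1−p)·1 ⟹ 6 + (-4)p = 1 + 10p ⟹ p = 5/14.
The Row player indifferent between Alpha and Beta: q·10 + (1−q)·1 = q·1 + (1−q)·5 ⟹ 1 + 9q = 5 + (-4)q ⟹ q = 4/13.

p = 5/14, q = 4/13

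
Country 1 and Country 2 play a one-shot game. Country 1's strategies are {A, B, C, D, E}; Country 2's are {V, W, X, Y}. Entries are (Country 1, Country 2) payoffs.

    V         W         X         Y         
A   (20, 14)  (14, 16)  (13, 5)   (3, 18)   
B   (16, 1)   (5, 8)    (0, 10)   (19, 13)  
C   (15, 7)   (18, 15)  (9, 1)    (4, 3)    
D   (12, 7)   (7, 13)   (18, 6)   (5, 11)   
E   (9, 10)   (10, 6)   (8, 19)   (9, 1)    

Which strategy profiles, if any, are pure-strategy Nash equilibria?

(B, Y) and (C, W)

A profile is a Nash equilibrium when each player is best-responding to the other.
Country 1's best responses — vs V: A (payoff 20); vs W: C (payoff 18); vs X: D (payoff 18); vs Y: B (payoff 19).
Country 2's best responses — vs A: Y (payoff 18); vs B: Y (payoff 13); vs C: W (payoff 15); vs D: W (payoff 13); vs E: X (payoff 19).
Mutual best responses occur at (B, Y) and (C, W); at each, neither player gains by switching.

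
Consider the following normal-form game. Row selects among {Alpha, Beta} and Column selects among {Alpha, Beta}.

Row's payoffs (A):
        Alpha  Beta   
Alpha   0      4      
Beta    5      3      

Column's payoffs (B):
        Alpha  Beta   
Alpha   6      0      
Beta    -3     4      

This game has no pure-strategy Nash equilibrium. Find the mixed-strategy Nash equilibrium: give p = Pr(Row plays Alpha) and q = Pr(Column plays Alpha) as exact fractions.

Each player's mixing probability is pinned down by making the *other* player indifferent.
Column indifferent between Alpha and Beta: p·6 + (1−p)·(-3) = p·0 + (1−p)·4 ⟹ (-3) + 9p = 4 + (-4)p ⟹ p = 7/13.
Row indifferent between Alpha and Beta: q·0 + (1−q)·4 = q·5 + (1−q)·3 ⟹ 4 + (-4)q = 3 + 2q ⟹ q = 1/6.

p = 7/13, q = 1/6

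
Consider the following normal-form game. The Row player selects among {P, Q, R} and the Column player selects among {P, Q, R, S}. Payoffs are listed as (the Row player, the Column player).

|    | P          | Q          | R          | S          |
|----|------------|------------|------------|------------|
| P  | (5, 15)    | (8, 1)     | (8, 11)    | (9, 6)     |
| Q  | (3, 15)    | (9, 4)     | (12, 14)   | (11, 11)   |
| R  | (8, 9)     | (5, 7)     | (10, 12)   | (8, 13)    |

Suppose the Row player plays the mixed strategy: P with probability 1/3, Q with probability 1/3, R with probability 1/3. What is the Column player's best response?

The Column player's best reply maximizes expected payoff against the mix.
P: (1/3)·15 + (1/3)·15 + (1/3)·9 = 13
Q: (1/3)·1 + (1/3)·4 + (1/3)·7 = 4
R: (1/3)·11 + (1/3)·14 + (1/3)·12 = 37/3
S: (1/3)·6 + (1/3)·11 + (1/3)·13 = 10
Highest expected payoff is 13, from P.

P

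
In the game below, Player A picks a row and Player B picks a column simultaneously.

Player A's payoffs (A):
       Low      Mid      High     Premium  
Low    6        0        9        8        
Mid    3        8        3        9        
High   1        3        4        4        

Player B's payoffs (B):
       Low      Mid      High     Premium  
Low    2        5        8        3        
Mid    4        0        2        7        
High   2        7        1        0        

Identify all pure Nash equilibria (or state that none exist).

Check mutual best responses: a cell is a NE iff neither player can gain by unilaterally deviating.
Player A's best responses — vs Low: Low (payoff 6); vs Mid: Mid (payoff 8); vs High: Low (payoff 9); vs Premium: Mid (payoff 9).
Player B's best responses — vs Low: High (payoff 8); vs Mid: Premium (payoff 7); vs High: Mid (payoff 7).
Mutual best responses occur at (Low, High) and (Mid, Premium); at each, neither player gains by switching.

(Low, High) and (Mid, Premium)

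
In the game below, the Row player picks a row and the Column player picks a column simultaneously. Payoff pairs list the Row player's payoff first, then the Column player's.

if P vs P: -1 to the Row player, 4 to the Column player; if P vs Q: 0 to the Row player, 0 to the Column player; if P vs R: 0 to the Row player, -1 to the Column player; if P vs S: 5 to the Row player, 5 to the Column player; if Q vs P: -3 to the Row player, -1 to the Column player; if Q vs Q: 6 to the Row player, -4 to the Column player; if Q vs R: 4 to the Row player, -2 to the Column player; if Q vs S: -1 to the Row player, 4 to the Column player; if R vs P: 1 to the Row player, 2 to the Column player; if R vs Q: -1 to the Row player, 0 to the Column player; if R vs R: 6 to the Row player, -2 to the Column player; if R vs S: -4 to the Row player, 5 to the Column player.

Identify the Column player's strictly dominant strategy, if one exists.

S

Check whether one of the Column player's strategies beats all alternatives regardless of what the opponent does.
S strictly dominates: vs P: 5 > each of {4, 0, -1}; vs Q: 4 > each of {-1, -4, -2}; vs R: 5 > each of {2, 0, -2}.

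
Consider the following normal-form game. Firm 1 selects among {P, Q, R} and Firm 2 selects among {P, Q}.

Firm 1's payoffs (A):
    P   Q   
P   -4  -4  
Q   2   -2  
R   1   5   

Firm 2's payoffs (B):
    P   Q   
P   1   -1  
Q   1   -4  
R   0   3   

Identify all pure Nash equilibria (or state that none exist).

A profile is a Nash equilibrium when each player is best-responding to the other.
Firm 1's best responses — vs P: Q (payoff 2); vs Q: R (payoff 5).
Firm 2's best responses — vs P: P (payoff 1); vs Q: P (payoff 1); vs R: Q (payoff 3).
Mutual best responses occur at (Q, P) and (R, Q); at each, neither player gains by switching.

(Q, P) and (R, Q)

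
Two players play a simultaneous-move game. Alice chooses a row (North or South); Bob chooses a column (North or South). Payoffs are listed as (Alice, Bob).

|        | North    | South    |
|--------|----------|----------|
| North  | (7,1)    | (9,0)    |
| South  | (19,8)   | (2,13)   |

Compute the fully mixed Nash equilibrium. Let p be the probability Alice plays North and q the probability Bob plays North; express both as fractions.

In a mixed NE each player is indifferent between their pure strategies, so the opponent's mix sets the indifference.
Bob indifferent between North and South: p·1 + (1−p)·8 = p·0 + (1−p)·13 ⟹ 8 + (-7)p = 13 + (-13)p ⟹ p = 5/6.
Alice indifferent between North and South: q·7 + (1−q)·9 = q·19 + (1−q)·2 ⟹ 9 + (-2)q = 2 + 17q ⟹ q = 7/19.

p = 5/6, q = 7/19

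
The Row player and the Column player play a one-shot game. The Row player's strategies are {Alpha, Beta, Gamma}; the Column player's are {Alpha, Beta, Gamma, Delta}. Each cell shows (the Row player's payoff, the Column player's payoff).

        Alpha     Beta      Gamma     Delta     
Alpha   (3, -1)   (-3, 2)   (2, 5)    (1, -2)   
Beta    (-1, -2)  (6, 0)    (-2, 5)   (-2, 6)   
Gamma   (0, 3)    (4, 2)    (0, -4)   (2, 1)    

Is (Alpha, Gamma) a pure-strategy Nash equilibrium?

Yes

Holding the Column player at Gamma: the Row player gets 2 from Alpha, versus -2 from Beta, 0 from Gamma. No profitable deviation for the Row player.
Holding the Row player at Alpha: the Column player gets 5 from Gamma, versus -1 from Alpha, 2 from Beta, -2 from Delta. No profitable deviation for the Column player either.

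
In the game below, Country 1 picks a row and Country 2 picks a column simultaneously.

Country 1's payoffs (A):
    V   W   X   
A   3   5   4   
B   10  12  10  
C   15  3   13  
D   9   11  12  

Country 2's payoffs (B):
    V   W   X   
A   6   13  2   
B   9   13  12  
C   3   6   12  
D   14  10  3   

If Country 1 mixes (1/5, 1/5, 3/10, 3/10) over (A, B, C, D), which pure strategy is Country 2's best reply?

W

Compute Country 2's expected payoff from each pure strategy against the given mix.
V: (1/5)·6 + (1/5)·9 + (3/10)·3 + (3/10)·14 = 81/10
W: (1/5)·13 + (1/5)·13 + (3/10)·6 + (3/10)·10 = 10
X: (1/5)·2 + (1/5)·12 + (3/10)·12 + (3/10)·3 = 73/10
Highest expected payoff is 10, from W.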